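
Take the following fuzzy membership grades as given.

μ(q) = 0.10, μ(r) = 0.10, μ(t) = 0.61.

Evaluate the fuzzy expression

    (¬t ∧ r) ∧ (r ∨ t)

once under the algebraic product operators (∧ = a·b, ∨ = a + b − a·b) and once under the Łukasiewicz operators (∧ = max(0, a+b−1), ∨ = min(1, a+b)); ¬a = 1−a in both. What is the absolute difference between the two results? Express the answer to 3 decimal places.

0.025

Under algebraic product:
  ¬t = 1 − 0.6100 = 0.3900
  ¬t ∧ r = a·b on (0.3900, 0.1000) = 0.0390
  r ∨ t = a + b − a·b on (0.1000, 0.6100) = 0.6490
  (¬t ∧ r) ∧ (r ∨ t) = a·b on (0.0390, 0.6490) = 0.0253
  → value = 0.0253
Under Łukasiewicz:
  ¬t = 1 − 0.61 = 0.39
  ¬t ∧ r = max(0, a+b−1) on (0.39, 0.10) = 0.00
  r ∨ t = min(1, a+b) on (0.10, 0.61) = 0.71
  (¬t ∧ r) ∧ (r ∨ t) = max(0, a+b−1) on (0.00, 0.71) = 0.00
  → value = 0.0000
|0.0253 − 0.0000| = 0.025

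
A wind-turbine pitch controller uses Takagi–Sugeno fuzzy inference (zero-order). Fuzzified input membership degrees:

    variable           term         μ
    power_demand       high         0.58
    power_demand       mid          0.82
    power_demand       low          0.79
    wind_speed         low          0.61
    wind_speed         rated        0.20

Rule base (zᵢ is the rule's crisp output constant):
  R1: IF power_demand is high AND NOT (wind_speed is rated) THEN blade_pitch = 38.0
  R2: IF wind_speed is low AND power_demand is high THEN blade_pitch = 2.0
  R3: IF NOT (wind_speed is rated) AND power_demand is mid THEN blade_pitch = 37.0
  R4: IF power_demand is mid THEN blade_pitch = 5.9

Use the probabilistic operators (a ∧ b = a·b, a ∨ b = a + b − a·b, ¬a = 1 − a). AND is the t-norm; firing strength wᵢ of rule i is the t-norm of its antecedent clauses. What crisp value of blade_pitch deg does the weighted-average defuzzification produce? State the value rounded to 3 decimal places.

20.686

R1 (z=38.0): high=0.58, ¬rated=1−0.20=0.80; AND[a·b] → w = 0.4640
R2 (z=2.0): low=0.61, high=0.58; AND[a·b] → w = 0.3538
R3 (z=37.0): ¬rated=1−0.20=0.80, mid=0.82; AND[a·b] → w = 0.6560
R4 (z=5.9): mid=0.82 → w = 0.8200
Weighted average = (0.4640·38.0 + 0.3538·2.0 + 0.6560·37.0 + 0.8200·5.9) / (0.4640 + 0.3538 + 0.6560 + 0.8200)
  = 47.4496 / 2.2938 = 20.686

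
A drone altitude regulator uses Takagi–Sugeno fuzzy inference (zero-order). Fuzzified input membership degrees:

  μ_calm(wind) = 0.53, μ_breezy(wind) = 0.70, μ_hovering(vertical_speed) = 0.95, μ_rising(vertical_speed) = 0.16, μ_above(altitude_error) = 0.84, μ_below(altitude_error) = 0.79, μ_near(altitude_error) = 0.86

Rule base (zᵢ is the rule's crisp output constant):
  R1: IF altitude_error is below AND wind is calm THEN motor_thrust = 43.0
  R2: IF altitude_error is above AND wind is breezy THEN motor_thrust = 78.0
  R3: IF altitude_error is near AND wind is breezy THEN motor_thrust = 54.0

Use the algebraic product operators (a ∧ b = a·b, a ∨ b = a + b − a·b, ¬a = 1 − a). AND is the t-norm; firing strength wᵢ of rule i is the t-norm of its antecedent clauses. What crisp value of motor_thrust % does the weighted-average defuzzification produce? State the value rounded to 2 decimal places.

59.91

R1 (z=43.0): below=0.79, calm=0.53; AND[a·b] → w = 0.4187
R2 (z=78.0): above=0.84, breezy=0.70; AND[a·b] → w = 0.5880
R3 (z=54.0): near=0.86, breezy=0.70; AND[a·b] → w = 0.6020
Weighted average = (0.4187·43.0 + 0.5880·78.0 + 0.6020·54.0) / (0.4187 + 0.5880 + 0.6020)
  = 96.3761 / 1.6087 = 59.91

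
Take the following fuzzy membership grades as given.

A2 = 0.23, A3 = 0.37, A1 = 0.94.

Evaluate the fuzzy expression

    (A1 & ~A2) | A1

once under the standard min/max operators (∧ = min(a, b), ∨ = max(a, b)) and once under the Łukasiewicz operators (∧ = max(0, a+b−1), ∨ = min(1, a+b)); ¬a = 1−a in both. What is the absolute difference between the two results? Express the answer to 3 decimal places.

Under standard min/max:
  ~A2 = 1 − 0.23 = 0.77
  A1 & ~A2 = min(a, b) on (0.94, 0.77) = 0.77
  (A1 & ~A2) | A1 = max(a, b) on (0.77, 0.94) = 0.94
  → value = 0.9400
Under Łukasiewicz:
  ~A2 = 1 − 0.23 = 0.77
  A1 & ~A2 = max(0, a+b−1) on (0.94, 0.77) = 0.71
  (A1 & ~A2) | A1 = min(1, a+b) on (0.71, 0.94) = 1.00
  → value = 1.0000
|0.9400 − 1.0000| = 0.060

0.060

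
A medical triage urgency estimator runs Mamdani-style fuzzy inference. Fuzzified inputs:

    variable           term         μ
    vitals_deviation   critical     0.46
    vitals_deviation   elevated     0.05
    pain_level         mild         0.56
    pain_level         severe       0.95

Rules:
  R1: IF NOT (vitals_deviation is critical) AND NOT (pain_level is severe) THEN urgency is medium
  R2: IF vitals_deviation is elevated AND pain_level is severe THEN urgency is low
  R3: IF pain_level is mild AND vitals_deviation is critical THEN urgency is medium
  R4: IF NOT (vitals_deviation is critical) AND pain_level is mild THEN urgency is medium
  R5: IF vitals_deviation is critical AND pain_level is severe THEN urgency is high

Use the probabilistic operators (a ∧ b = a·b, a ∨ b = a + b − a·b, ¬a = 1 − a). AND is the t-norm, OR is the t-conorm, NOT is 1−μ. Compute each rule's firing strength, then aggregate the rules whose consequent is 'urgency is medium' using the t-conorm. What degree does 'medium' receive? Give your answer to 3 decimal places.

0.496

R1: ¬critical=1−0.46=0.54, ¬severe=1−0.95=0.05; AND[a·b] → w = 0.0270
R2: elevated=0.05, severe=0.95; AND[a·b] → w = 0.0475
R3: mild=0.56, critical=0.46; AND[a·b] → w = 0.2576
R4: ¬critical=1−0.46=0.54, mild=0.56; AND[a·b] → w = 0.3024
R5: critical=0.46, severe=0.95; AND[a·b] → w = 0.4370
Rules with consequent 'medium': {R1, R3, R4} → strengths 0.0270, 0.2576, 0.3024
Aggregate via t-conorm [a + b − a·b]: 0.4961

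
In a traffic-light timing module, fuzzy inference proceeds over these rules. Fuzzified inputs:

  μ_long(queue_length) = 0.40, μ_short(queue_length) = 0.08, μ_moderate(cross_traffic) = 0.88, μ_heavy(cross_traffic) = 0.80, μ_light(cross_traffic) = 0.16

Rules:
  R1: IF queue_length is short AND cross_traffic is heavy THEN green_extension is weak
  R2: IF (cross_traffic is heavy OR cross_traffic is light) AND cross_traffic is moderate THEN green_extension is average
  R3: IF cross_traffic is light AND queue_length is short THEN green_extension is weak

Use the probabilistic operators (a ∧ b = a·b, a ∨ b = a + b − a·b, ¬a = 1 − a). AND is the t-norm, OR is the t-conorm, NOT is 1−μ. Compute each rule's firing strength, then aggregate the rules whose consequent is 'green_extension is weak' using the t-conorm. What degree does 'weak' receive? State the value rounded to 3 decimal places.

R1: short=0.08, heavy=0.80; AND[a·b] → w = 0.0640
R2: (heavy=0.80 OR light=0.16) = 0.8320; AND[a·b] with moderate=0.88 → w = 0.7322
R3: light=0.16, short=0.08; AND[a·b] → w = 0.0128
Rules with consequent 'weak': {R1, R3} → strengths 0.0640, 0.0128
Aggregate via t-conorm [a + b − a·b]: 0.0760

0.076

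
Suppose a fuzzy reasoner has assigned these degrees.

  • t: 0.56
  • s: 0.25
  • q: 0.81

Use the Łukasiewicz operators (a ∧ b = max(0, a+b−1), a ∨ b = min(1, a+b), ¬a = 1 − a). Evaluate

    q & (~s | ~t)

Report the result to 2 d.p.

0.81

~s = 1 − 0.25 = 0.75
~t = 1 − 0.56 = 0.44
~s | ~t = min(1, a+b) on (0.75, 0.44) = 1.00
q & (~s | ~t) = max(0, a+b−1) on (0.81, 1.00) = 0.81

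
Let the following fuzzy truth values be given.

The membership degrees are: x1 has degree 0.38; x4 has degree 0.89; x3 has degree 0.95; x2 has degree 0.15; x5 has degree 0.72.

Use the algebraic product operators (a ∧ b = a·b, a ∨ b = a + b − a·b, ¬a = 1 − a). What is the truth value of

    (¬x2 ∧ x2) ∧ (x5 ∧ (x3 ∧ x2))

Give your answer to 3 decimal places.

0.013

¬x2 = 1 − 0.1500 = 0.8500
¬x2 ∧ x2 = a·b on (0.8500, 0.1500) = 0.1275
x3 ∧ x2 = a·b on (0.9500, 0.1500) = 0.1425
x5 ∧ (x3 ∧ x2) = a·b on (0.7200, 0.1425) = 0.1026
(¬x2 ∧ x2) ∧ (x5 ∧ (x3 ∧ x2)) = a·b on (0.1275, 0.1026) = 0.0131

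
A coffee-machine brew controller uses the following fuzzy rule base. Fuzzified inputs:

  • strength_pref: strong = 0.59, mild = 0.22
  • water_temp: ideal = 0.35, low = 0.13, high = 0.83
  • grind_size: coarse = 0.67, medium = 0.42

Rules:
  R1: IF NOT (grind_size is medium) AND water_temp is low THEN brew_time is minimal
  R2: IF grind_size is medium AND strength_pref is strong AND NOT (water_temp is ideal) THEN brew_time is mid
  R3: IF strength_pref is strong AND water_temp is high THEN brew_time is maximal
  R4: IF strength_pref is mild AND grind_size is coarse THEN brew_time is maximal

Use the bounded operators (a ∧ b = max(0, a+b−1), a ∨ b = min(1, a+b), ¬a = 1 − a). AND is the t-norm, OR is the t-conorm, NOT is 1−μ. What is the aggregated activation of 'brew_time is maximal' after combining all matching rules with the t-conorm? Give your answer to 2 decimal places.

0.42

R1: ¬medium=1−0.42=0.58, low=0.13; AND[max(0, a+b−1)] → w = 0.00
R2: medium=0.42, strong=0.59, ¬ideal=1−0.35=0.65; AND[max(0, a+b−1)] → w = 0.00
R3: strong=0.59, high=0.83; AND[max(0, a+b−1)] → w = 0.42
R4: mild=0.22, coarse=0.67; AND[max(0, a+b−1)] → w = 0.00
Rules with consequent 'maximal': {R3, R4} → strengths 0.42, 0.00
Aggregate via t-conorm [min(1, a+b)]: 0.42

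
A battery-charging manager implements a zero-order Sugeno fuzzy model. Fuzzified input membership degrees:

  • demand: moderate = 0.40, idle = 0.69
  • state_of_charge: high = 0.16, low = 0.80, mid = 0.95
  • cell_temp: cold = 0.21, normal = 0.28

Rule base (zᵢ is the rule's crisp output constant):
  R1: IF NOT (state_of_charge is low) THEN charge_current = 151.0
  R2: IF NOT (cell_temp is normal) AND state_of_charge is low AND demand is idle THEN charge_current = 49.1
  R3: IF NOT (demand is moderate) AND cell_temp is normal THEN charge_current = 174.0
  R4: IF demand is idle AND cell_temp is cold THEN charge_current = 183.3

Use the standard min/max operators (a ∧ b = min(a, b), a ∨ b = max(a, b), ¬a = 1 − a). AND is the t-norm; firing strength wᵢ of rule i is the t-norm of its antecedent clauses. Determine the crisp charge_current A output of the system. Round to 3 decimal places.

109.632

R1 (z=151.0): ¬low=1−0.80=0.20 → w = 0.20
R2 (z=49.1): ¬normal=1−0.28=0.72, low=0.80, idle=0.69; AND[min(a, b)] → w = 0.69
R3 (z=174.0): ¬moderate=1−0.40=0.60, normal=0.28; AND[min(a, b)] → w = 0.28
R4 (z=183.3): idle=0.69, cold=0.21; AND[min(a, b)] → w = 0.21
Weighted average = (0.20·151.0 + 0.69·49.1 + 0.28·174.0 + 0.21·183.3) / (0.20 + 0.69 + 0.28 + 0.21)
  = 151.2920 / 1.3800 = 109.632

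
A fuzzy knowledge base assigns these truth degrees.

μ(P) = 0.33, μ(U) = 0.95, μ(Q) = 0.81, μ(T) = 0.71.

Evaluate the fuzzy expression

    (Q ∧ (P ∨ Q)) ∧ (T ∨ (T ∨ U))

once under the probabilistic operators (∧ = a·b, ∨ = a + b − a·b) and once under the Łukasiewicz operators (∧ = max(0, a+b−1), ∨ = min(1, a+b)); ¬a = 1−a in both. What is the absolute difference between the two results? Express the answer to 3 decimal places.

0.106

Under probabilistic:
  P ∨ Q = a + b − a·b on (0.3300, 0.8100) = 0.8727
  Q ∧ (P ∨ Q) = a·b on (0.8100, 0.8727) = 0.7069
  T ∨ U = a + b − a·b on (0.7100, 0.9500) = 0.9855
  T ∨ (T ∨ U) = a + b − a·b on (0.7100, 0.9855) = 0.9958
  (Q ∧ (P ∨ Q)) ∧ (T ∨ (T ∨ U)) = a·b on (0.7069, 0.9958) = 0.7039
  → value = 0.7039
Under Łukasiewicz:
  P ∨ Q = min(1, a+b) on (0.33, 0.81) = 1.00
  Q ∧ (P ∨ Q) = max(0, a+b−1) on (0.81, 1.00) = 0.81
  T ∨ U = min(1, a+b) on (0.71, 0.95) = 1.00
  T ∨ (T ∨ U) = min(1, a+b) on (0.71, 1.00) = 1.00
  (Q ∧ (P ∨ Q)) ∧ (T ∨ (T ∨ U)) = max(0, a+b−1) on (0.81, 1.00) = 0.81
  → value = 0.8100
|0.7039 − 0.8100| = 0.106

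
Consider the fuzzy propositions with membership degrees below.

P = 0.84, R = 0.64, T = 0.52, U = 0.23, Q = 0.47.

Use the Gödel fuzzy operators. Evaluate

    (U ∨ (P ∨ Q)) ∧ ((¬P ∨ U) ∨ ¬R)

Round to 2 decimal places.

0.36

P ∨ Q = max(a, b) on (0.84, 0.47) = 0.84
U ∨ (P ∨ Q) = max(a, b) on (0.23, 0.84) = 0.84
¬P = 1 − 0.84 = 0.16
¬P ∨ U = max(a, b) on (0.16, 0.23) = 0.23
¬R = 1 − 0.64 = 0.36
(¬P ∨ U) ∨ ¬R = max(a, b) on (0.23, 0.36) = 0.36
(U ∨ (P ∨ Q)) ∧ ((¬P ∨ U) ∨ ¬R) = min(a, b) on (0.84, 0.36) = 0.36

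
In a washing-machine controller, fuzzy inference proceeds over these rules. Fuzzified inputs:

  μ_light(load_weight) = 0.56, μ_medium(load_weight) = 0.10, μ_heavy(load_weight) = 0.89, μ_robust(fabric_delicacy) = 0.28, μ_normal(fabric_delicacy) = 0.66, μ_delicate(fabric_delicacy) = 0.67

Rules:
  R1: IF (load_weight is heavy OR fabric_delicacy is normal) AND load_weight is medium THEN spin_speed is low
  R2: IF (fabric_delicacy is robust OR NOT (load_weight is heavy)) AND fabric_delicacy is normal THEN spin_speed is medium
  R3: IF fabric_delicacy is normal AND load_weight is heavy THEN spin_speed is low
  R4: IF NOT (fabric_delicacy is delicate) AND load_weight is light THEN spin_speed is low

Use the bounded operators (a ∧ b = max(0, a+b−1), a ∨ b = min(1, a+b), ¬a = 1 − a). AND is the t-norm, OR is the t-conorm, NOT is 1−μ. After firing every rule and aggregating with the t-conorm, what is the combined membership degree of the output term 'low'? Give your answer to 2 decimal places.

R1: (heavy=0.89 OR normal=0.66) = 1.00; AND[max(0, a+b−1)] with medium=0.10 → w = 0.10
R2: (robust=0.28 OR ¬heavy=1−0.89=0.11) = 0.39; AND[max(0, a+b−1)] with normal=0.66 → w = 0.05
R3: normal=0.66, heavy=0.89; AND[max(0, a+b−1)] → w = 0.55
R4: ¬delicate=1−0.67=0.33, light=0.56; AND[max(0, a+b−1)] → w = 0.00
Rules with consequent 'low': {R1, R3, R4} → strengths 0.10, 0.55, 0.00
Aggregate via t-conorm [min(1, a+b)]: 0.65

0.65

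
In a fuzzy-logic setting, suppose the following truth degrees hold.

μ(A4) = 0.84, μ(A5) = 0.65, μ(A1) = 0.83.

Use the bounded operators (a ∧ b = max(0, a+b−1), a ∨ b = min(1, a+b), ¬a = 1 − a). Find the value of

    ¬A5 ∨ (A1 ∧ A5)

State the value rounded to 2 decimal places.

¬A5 = 1 − 0.65 = 0.35
A1 ∧ A5 = max(0, a+b−1) on (0.83, 0.65) = 0.48
¬A5 ∨ (A1 ∧ A5) = min(1, a+b) on (0.35, 0.48) = 0.83

0.83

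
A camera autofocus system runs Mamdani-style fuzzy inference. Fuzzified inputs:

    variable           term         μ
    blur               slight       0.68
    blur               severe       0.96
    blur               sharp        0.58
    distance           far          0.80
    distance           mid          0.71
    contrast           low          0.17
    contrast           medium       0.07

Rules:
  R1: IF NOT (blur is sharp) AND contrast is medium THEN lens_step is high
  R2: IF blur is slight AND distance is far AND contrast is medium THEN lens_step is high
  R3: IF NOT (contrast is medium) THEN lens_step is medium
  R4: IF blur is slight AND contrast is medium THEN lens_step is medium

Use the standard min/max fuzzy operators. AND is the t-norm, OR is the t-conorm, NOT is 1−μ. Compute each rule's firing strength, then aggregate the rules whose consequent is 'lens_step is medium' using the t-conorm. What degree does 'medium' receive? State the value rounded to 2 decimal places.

R1: ¬sharp=1−0.58=0.42, medium=0.07; AND[min(a, b)] → w = 0.07
R2: slight=0.68, far=0.80, medium=0.07; AND[min(a, b)] → w = 0.07
R3: ¬medium=1−0.07=0.93 → w = 0.93
R4: slight=0.68, medium=0.07; AND[min(a, b)] → w = 0.07
Rules with consequent 'medium': {R3, R4} → strengths 0.93, 0.07
Aggregate via t-conorm [max(a, b)]: 0.93

0.93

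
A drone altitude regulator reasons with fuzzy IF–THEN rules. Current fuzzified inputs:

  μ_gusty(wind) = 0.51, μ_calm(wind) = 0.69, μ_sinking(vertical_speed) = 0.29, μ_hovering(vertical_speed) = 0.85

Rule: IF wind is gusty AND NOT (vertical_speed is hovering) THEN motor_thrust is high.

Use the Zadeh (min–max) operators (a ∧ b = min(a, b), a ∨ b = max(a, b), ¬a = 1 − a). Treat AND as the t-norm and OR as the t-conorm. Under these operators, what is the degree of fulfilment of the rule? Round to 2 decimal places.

firing strength: gusty=0.51, ¬hovering=1−0.85=0.15; AND[min(a, b)] → w = 0.15

0.15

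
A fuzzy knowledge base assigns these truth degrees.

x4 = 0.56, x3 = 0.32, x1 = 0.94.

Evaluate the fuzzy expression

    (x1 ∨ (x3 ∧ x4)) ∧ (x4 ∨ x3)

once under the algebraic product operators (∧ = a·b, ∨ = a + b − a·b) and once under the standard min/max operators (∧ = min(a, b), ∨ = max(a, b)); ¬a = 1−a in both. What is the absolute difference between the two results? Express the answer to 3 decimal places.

0.106

Under algebraic product:
  x3 ∧ x4 = a·b on (0.3200, 0.5600) = 0.1792
  x1 ∨ (x3 ∧ x4) = a + b − a·b on (0.9400, 0.1792) = 0.9508
  x4 ∨ x3 = a + b − a·b on (0.5600, 0.3200) = 0.7008
  (x1 ∨ (x3 ∧ x4)) ∧ (x4 ∨ x3) = a·b on (0.9508, 0.7008) = 0.6663
  → value = 0.6663
Under standard min/max:
  x3 ∧ x4 = min(a, b) on (0.32, 0.56) = 0.32
  x1 ∨ (x3 ∧ x4) = max(a, b) on (0.94, 0.32) = 0.94
  x4 ∨ x3 = max(a, b) on (0.56, 0.32) = 0.56
  (x1 ∨ (x3 ∧ x4)) ∧ (x4 ∨ x3) = min(a, b) on (0.94, 0.56) = 0.56
  → value = 0.5600
|0.6663 − 0.5600| = 0.106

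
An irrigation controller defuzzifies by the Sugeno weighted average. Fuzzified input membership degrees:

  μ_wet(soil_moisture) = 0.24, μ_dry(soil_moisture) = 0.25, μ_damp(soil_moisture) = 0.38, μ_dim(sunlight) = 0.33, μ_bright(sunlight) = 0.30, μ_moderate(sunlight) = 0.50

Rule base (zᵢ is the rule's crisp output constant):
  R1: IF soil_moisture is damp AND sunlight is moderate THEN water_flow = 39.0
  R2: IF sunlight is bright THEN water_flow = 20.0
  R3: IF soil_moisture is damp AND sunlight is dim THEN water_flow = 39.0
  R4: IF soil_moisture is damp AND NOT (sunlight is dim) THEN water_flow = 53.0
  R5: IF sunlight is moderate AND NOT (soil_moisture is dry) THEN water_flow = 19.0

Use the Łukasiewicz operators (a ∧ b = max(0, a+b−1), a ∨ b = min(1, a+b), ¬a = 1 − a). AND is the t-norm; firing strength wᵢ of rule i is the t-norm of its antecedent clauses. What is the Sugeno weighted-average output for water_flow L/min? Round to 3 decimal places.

22.333

R1 (z=39.0): damp=0.38, moderate=0.50; AND[max(0, a+b−1)] → w = 0.00
R2 (z=20.0): bright=0.30 → w = 0.30
R3 (z=39.0): damp=0.38, dim=0.33; AND[max(0, a+b−1)] → w = 0.00
R4 (z=53.0): damp=0.38, ¬dim=1−0.33=0.67; AND[max(0, a+b−1)] → w = 0.05
R5 (z=19.0): moderate=0.50, ¬dry=1−0.25=0.75; AND[max(0, a+b−1)] → w = 0.25
Weighted average = (0.00·39.0 + 0.30·20.0 + 0.00·39.0 + 0.05·53.0 + 0.25·19.0) / (0.00 + 0.30 + 0.00 + 0.05 + 0.25)
  = 13.4000 / 0.6000 = 22.333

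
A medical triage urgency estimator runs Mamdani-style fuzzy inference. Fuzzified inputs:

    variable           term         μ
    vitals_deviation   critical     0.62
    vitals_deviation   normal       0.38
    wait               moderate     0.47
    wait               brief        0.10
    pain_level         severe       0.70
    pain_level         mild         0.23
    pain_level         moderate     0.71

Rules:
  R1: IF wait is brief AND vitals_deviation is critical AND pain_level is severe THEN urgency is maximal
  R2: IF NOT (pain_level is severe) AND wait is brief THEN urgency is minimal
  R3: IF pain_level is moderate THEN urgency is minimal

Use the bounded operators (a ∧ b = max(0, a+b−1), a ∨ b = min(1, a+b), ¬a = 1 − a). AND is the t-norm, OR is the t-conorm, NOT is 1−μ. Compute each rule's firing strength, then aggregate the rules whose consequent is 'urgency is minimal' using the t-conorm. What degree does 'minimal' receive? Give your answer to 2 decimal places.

R1: brief=0.10, critical=0.62, severe=0.70; AND[max(0, a+b−1)] → w = 0.00
R2: ¬severe=1−0.70=0.30, brief=0.10; AND[max(0, a+b−1)] → w = 0.00
R3: moderate=0.71 → w = 0.71
Rules with consequent 'minimal': {R2, R3} → strengths 0.00, 0.71
Aggregate via t-conorm [min(1, a+b)]: 0.71

0.71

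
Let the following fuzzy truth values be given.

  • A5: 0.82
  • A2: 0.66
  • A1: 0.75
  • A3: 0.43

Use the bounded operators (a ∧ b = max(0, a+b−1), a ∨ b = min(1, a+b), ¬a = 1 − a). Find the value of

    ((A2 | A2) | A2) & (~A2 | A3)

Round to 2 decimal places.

A2 | A2 = min(1, a+b) on (0.66, 0.66) = 1.00
(A2 | A2) | A2 = min(1, a+b) on (1.00, 0.66) = 1.00
~A2 = 1 − 0.66 = 0.34
~A2 | A3 = min(1, a+b) on (0.34, 0.43) = 0.77
((A2 | A2) | A2) & (~A2 | A3) = max(0, a+b−1) on (1.00, 0.77) = 0.77

0.77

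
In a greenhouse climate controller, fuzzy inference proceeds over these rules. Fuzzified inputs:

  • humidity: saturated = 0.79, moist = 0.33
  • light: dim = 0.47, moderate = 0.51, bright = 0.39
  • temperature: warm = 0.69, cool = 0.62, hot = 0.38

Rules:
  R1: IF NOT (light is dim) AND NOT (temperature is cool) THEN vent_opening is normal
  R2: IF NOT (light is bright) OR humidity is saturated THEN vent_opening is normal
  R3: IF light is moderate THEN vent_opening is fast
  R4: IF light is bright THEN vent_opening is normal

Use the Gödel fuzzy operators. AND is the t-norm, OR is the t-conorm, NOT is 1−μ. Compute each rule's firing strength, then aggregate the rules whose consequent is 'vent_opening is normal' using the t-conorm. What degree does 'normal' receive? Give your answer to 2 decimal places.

R1: ¬dim=1−0.47=0.53, ¬cool=1−0.62=0.38; AND[min(a, b)] → w = 0.38
R2: ¬bright=1−0.39=0.61, saturated=0.79; OR[max(a, b)] → w = 0.79
R3: moderate=0.51 → w = 0.51
R4: bright=0.39 → w = 0.39
Rules with consequent 'normal': {R1, R2, R4} → strengths 0.38, 0.79, 0.39
Aggregate via t-conorm [max(a, b)]: 0.79

0.79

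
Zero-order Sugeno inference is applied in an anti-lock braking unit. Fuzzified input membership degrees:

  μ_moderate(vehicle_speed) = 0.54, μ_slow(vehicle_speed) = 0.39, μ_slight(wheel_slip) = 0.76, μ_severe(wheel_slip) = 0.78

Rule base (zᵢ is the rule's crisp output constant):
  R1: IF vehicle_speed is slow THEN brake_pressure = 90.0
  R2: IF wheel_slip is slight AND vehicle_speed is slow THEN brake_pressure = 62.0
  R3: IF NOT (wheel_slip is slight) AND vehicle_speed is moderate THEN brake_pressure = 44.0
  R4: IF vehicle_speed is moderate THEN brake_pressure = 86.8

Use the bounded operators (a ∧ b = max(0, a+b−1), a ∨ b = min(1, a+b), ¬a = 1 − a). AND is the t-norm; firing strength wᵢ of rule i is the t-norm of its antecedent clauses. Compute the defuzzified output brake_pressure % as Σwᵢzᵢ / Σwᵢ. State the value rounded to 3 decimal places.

84.511

R1 (z=90.0): slow=0.39 → w = 0.39
R2 (z=62.0): slight=0.76, slow=0.39; AND[max(0, a+b−1)] → w = 0.15
R3 (z=44.0): ¬slight=1−0.76=0.24, moderate=0.54; AND[max(0, a+b−1)] → w = 0.00
R4 (z=86.8): moderate=0.54 → w = 0.54
Weighted average = (0.39·90.0 + 0.15·62.0 + 0.00·44.0 + 0.54·86.8) / (0.39 + 0.15 + 0.00 + 0.54)
  = 91.2720 / 1.0800 = 84.511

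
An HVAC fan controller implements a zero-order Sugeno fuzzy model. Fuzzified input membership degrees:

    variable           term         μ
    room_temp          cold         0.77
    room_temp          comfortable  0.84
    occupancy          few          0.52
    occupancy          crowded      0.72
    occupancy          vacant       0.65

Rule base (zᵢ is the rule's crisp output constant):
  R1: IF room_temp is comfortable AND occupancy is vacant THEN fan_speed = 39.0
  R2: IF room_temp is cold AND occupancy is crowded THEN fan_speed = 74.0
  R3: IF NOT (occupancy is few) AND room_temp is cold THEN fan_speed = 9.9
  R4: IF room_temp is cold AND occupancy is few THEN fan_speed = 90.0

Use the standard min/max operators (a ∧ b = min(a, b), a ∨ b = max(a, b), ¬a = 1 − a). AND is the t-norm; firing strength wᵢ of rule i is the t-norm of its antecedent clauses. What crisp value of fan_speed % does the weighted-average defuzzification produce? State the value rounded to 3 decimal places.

54.929

R1 (z=39.0): comfortable=0.84, vacant=0.65; AND[min(a, b)] → w = 0.65
R2 (z=74.0): cold=0.77, crowded=0.72; AND[min(a, b)] → w = 0.72
R3 (z=9.9): ¬few=1−0.52=0.48, cold=0.77; AND[min(a, b)] → w = 0.48
R4 (z=90.0): cold=0.77, few=0.52; AND[min(a, b)] → w = 0.52
Weighted average = (0.65·39.0 + 0.72·74.0 + 0.48·9.9 + 0.52·90.0) / (0.65 + 0.72 + 0.48 + 0.52)
  = 130.1820 / 2.3700 = 54.929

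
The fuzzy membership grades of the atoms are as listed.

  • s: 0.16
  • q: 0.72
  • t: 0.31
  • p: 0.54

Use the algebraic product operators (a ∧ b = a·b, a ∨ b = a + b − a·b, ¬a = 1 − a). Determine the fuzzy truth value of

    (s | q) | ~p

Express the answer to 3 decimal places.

0.873

s | q = a + b − a·b on (0.1600, 0.7200) = 0.7648
~p = 1 − 0.5400 = 0.4600
(s | q) | ~p = a + b − a·b on (0.7648, 0.4600) = 0.8730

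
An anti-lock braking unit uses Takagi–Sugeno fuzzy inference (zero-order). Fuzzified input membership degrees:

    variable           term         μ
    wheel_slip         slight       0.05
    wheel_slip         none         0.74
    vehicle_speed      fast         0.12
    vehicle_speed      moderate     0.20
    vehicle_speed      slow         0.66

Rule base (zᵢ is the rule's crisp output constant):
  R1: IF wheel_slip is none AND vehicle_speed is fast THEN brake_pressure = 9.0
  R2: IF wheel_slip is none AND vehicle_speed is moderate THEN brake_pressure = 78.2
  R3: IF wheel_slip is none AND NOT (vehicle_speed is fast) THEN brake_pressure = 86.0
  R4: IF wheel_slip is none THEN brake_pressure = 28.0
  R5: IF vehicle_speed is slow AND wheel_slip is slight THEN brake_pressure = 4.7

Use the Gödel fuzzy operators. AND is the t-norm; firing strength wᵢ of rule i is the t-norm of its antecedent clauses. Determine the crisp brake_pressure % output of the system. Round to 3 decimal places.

54.765

R1 (z=9.0): none=0.74, fast=0.12; AND[min(a, b)] → w = 0.12
R2 (z=78.2): none=0.74, moderate=0.20; AND[min(a, b)] → w = 0.20
R3 (z=86.0): none=0.74, ¬fast=1−0.12=0.88; AND[min(a, b)] → w = 0.74
R4 (z=28.0): none=0.74 → w = 0.74
R5 (z=4.7): slow=0.66, slight=0.05; AND[min(a, b)] → w = 0.05
Weighted average = (0.12·9.0 + 0.20·78.2 + 0.74·86.0 + 0.74·28.0 + 0.05·4.7) / (0.12 + 0.20 + 0.74 + 0.74 + 0.05)
  = 101.3150 / 1.8500 = 54.765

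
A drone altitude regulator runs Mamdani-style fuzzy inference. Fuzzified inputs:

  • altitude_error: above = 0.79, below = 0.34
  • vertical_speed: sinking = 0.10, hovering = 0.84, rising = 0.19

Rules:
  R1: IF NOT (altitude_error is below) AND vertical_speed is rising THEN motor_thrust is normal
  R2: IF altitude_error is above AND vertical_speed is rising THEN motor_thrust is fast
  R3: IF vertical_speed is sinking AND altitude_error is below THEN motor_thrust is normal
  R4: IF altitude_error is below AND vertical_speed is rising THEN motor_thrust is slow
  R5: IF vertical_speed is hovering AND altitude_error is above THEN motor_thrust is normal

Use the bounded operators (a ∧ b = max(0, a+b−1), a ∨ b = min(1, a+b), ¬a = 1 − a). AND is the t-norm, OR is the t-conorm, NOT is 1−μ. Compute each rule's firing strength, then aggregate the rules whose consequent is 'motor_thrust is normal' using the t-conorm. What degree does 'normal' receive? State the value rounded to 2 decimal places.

0.63

R1: ¬below=1−0.34=0.66, rising=0.19; AND[max(0, a+b−1)] → w = 0.00
R2: above=0.79, rising=0.19; AND[max(0, a+b−1)] → w = 0.00
R3: sinking=0.10, below=0.34; AND[max(0, a+b−1)] → w = 0.00
R4: below=0.34, rising=0.19; AND[max(0, a+b−1)] → w = 0.00
R5: hovering=0.84, above=0.79; AND[max(0, a+b−1)] → w = 0.63
Rules with consequent 'normal': {R1, R3, R5} → strengths 0.00, 0.00, 0.63
Aggregate via t-conorm [min(1, a+b)]: 0.63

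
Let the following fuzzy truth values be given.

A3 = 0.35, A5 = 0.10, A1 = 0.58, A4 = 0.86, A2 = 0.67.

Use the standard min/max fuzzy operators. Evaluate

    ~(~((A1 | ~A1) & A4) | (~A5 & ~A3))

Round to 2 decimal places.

~A1 = 1 − 0.58 = 0.42
A1 | ~A1 = max(a, b) on (0.58, 0.42) = 0.58
(A1 | ~A1) & A4 = min(a, b) on (0.58, 0.86) = 0.58
~((A1 | ~A1) & A4) = 1 − 0.58 = 0.42
~A5 = 1 − 0.10 = 0.90
~A3 = 1 − 0.35 = 0.65
~A5 & ~A3 = min(a, b) on (0.90, 0.65) = 0.65
~((A1 | ~A1) & A4) | (~A5 & ~A3) = max(a, b) on (0.42, 0.65) = 0.65
~(~((A1 | ~A1) & A4) | (~A5 & ~A3)) = 1 − 0.65 = 0.35

0.35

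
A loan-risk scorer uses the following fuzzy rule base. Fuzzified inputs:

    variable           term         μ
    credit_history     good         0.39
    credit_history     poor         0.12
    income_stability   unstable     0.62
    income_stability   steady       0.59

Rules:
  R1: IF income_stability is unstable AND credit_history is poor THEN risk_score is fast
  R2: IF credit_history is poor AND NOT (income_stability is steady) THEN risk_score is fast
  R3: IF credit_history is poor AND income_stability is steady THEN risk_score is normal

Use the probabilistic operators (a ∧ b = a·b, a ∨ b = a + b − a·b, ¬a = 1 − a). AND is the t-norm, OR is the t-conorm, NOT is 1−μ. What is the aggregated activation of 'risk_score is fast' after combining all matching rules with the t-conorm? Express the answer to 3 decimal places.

R1: unstable=0.62, poor=0.12; AND[a·b] → w = 0.0744
R2: poor=0.12, ¬steady=1−0.59=0.41; AND[a·b] → w = 0.0492
R3: poor=0.12, steady=0.59; AND[a·b] → w = 0.0708
Rules with consequent 'fast': {R1, R2} → strengths 0.0744, 0.0492
Aggregate via t-conorm [a + b − a·b]: 0.1199

0.120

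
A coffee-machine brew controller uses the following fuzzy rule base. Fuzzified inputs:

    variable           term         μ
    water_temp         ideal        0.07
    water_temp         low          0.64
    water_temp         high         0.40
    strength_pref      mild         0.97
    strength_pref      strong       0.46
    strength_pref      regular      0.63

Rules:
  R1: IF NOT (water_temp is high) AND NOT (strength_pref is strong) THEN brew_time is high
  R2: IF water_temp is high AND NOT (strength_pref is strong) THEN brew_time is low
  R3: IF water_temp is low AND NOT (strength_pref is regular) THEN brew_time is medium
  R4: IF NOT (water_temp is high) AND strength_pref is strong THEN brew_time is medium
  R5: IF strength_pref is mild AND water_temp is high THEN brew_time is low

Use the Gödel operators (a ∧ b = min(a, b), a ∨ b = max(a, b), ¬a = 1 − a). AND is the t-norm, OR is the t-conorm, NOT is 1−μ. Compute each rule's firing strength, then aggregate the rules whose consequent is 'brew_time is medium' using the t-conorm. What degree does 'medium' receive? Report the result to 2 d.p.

R1: ¬high=1−0.40=0.60, ¬strong=1−0.46=0.54; AND[min(a, b)] → w = 0.54
R2: high=0.40, ¬strong=1−0.46=0.54; AND[min(a, b)] → w = 0.40
R3: low=0.64, ¬regular=1−0.63=0.37; AND[min(a, b)] → w = 0.37
R4: ¬high=1−0.40=0.60, strong=0.46; AND[min(a, b)] → w = 0.46
R5: mild=0.97, high=0.40; AND[min(a, b)] → w = 0.40
Rules with consequent 'medium': {R3, R4} → strengths 0.37, 0.46
Aggregate via t-conorm [max(a, b)]: 0.46

0.46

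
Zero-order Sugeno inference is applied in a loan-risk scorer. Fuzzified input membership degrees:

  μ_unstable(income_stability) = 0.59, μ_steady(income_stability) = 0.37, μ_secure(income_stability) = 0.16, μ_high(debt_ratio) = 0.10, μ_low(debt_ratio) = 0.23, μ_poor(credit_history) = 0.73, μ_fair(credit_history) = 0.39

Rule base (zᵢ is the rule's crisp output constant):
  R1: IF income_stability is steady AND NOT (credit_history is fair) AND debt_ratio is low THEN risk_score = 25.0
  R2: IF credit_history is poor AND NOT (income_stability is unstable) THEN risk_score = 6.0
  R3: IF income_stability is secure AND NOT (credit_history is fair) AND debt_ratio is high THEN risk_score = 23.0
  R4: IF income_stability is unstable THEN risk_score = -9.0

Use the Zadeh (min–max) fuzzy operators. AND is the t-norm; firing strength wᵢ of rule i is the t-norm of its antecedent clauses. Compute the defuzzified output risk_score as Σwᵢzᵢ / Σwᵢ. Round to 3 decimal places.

3.910

R1 (z=25.0): steady=0.37, ¬fair=1−0.39=0.61, low=0.23; AND[min(a, b)] → w = 0.23
R2 (z=6.0): poor=0.73, ¬unstable=1−0.59=0.41; AND[min(a, b)] → w = 0.41
R3 (z=23.0): secure=0.16, ¬fair=1−0.39=0.61, high=0.10; AND[min(a, b)] → w = 0.10
R4 (z=-9.0): unstable=0.59 → w = 0.59
Weighted average = (0.23·25.0 + 0.41·6.0 + 0.10·23.0 + 0.59·-9.0) / (0.23 + 0.41 + 0.10 + 0.59)
  = 5.2000 / 1.3300 = 3.910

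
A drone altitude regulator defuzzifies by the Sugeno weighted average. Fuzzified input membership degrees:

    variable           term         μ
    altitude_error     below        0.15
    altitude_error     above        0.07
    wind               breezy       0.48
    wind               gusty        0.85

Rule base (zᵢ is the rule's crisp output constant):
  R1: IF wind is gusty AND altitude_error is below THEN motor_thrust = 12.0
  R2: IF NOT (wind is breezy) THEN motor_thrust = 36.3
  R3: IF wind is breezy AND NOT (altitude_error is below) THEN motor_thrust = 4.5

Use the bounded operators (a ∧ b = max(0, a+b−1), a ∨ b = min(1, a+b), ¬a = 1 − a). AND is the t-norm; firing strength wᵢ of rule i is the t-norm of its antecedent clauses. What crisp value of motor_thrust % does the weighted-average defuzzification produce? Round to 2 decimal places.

R1 (z=12.0): gusty=0.85, below=0.15; AND[max(0, a+b−1)] → w = 0.00
R2 (z=36.3): ¬breezy=1−0.48=0.52 → w = 0.52
R3 (z=4.5): breezy=0.48, ¬below=1−0.15=0.85; AND[max(0, a+b−1)] → w = 0.33
Weighted average = (0.00·12.0 + 0.52·36.3 + 0.33·4.5) / (0.00 + 0.52 + 0.33)
  = 20.3610 / 0.8500 = 23.95

23.95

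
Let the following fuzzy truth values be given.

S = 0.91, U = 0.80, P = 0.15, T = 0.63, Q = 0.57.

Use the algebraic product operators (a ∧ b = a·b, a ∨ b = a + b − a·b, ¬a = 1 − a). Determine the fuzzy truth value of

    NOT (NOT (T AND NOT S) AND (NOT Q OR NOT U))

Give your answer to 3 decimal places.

NOT S = 1 − 0.9100 = 0.0900
T AND NOT S = a·b on (0.6300, 0.0900) = 0.0567
NOT (T AND NOT S) = 1 − 0.0567 = 0.9433
NOT Q = 1 − 0.5700 = 0.4300
NOT U = 1 − 0.8000 = 0.2000
NOT Q OR NOT U = a + b − a·b on (0.4300, 0.2000) = 0.5440
NOT (T AND NOT S) AND (NOT Q OR NOT U) = a·b on (0.9433, 0.5440) = 0.5132
NOT (NOT (T AND NOT S) AND (NOT Q OR NOT U)) = 1 − 0.5132 = 0.4868

0.487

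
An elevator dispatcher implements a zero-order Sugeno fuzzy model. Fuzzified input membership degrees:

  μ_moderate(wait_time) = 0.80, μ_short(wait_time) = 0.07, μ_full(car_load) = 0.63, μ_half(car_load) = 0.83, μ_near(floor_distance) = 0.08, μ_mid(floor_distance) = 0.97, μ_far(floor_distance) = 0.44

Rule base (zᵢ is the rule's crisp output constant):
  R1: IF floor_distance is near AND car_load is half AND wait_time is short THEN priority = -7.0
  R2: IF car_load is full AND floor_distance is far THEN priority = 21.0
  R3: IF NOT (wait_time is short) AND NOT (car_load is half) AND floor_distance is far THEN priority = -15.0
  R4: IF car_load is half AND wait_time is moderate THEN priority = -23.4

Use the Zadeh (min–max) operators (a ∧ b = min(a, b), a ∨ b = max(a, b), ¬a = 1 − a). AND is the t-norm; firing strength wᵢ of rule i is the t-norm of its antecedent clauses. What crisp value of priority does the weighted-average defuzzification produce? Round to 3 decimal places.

-8.459

R1 (z=-7.0): near=0.08, half=0.83, short=0.07; AND[min(a, b)] → w = 0.07
R2 (z=21.0): full=0.63, far=0.44; AND[min(a, b)] → w = 0.44
R3 (z=-15.0): ¬short=1−0.07=0.93, ¬half=1−0.83=0.17, far=0.44; AND[min(a, b)] → w = 0.17
R4 (z=-23.4): half=0.83, moderate=0.80; AND[min(a, b)] → w = 0.80
Weighted average = (0.07·-7.0 + 0.44·21.0 + 0.17·-15.0 + 0.80·-23.4) / (0.07 + 0.44 + 0.17 + 0.80)
  = -12.5200 / 1.4800 = -8.459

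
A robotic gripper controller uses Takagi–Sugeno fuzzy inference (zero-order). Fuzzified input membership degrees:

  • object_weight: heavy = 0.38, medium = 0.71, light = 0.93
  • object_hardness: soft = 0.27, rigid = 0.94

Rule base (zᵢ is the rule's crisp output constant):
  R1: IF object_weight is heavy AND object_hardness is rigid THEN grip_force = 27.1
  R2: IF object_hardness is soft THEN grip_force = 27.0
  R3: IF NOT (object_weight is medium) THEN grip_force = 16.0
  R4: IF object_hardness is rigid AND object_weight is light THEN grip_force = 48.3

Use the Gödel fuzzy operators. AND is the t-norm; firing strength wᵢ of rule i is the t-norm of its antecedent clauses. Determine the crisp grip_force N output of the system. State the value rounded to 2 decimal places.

35.91

R1 (z=27.1): heavy=0.38, rigid=0.94; AND[min(a, b)] → w = 0.38
R2 (z=27.0): soft=0.27 → w = 0.27
R3 (z=16.0): ¬medium=1−0.71=0.29 → w = 0.29
R4 (z=48.3): rigid=0.94, light=0.93; AND[min(a, b)] → w = 0.93
Weighted average = (0.38·27.1 + 0.27·27.0 + 0.29·16.0 + 0.93·48.3) / (0.38 + 0.27 + 0.29 + 0.93)
  = 67.1470 / 1.8700 = 35.91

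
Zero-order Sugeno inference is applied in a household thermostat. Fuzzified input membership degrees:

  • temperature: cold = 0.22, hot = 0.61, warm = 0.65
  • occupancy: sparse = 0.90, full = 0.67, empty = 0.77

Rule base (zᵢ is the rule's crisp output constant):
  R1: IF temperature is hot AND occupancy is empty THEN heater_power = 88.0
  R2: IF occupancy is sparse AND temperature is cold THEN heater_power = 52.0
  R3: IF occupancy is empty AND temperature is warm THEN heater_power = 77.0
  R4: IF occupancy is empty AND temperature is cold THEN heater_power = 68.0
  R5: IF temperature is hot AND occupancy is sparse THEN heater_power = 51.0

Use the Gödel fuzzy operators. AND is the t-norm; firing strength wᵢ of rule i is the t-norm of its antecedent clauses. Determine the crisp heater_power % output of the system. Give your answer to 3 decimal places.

R1 (z=88.0): hot=0.61, empty=0.77; AND[min(a, b)] → w = 0.61
R2 (z=52.0): sparse=0.90, cold=0.22; AND[min(a, b)] → w = 0.22
R3 (z=77.0): empty=0.77, warm=0.65; AND[min(a, b)] → w = 0.65
R4 (z=68.0): empty=0.77, cold=0.22; AND[min(a, b)] → w = 0.22
R5 (z=51.0): hot=0.61, sparse=0.90; AND[min(a, b)] → w = 0.61
Weighted average = (0.61·88.0 + 0.22·52.0 + 0.65·77.0 + 0.22·68.0 + 0.61·51.0) / (0.61 + 0.22 + 0.65 + 0.22 + 0.61)
  = 161.2400 / 2.3100 = 69.801

69.801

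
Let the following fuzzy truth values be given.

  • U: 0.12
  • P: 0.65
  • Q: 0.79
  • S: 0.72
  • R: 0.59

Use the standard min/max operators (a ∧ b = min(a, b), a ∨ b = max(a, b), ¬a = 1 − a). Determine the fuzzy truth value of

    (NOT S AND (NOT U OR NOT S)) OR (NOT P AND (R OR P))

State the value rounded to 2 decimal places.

0.35

NOT S = 1 − 0.72 = 0.28
NOT U = 1 − 0.12 = 0.88
NOT S = 1 − 0.72 = 0.28
NOT U OR NOT S = max(a, b) on (0.88, 0.28) = 0.88
NOT S AND (NOT U OR NOT S) = min(a, b) on (0.28, 0.88) = 0.28
NOT P = 1 − 0.65 = 0.35
R OR P = max(a, b) on (0.59, 0.65) = 0.65
NOT P AND (R OR P) = min(a, b) on (0.35, 0.65) = 0.35
(NOT S AND (NOT U OR NOT S)) OR (NOT P AND (R OR P)) = max(a, b) on (0.28, 0.35) = 0.35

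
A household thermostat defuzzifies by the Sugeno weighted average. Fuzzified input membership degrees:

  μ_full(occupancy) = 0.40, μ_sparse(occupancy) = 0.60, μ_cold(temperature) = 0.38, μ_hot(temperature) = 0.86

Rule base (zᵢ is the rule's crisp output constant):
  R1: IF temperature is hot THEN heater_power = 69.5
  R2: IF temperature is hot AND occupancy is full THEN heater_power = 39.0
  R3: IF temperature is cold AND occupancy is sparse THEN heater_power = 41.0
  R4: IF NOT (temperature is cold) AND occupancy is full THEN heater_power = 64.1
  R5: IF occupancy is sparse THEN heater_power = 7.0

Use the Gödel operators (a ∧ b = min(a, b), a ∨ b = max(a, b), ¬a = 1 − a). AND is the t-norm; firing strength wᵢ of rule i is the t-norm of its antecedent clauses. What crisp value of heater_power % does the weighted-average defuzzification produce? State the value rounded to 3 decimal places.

R1 (z=69.5): hot=0.86 → w = 0.86
R2 (z=39.0): hot=0.86, full=0.40; AND[min(a, b)] → w = 0.40
R3 (z=41.0): cold=0.38, sparse=0.60; AND[min(a, b)] → w = 0.38
R4 (z=64.1): ¬cold=1−0.38=0.62, full=0.40; AND[min(a, b)] → w = 0.40
R5 (z=7.0): sparse=0.60 → w = 0.60
Weighted average = (0.86·69.5 + 0.40·39.0 + 0.38·41.0 + 0.40·64.1 + 0.60·7.0) / (0.86 + 0.40 + 0.38 + 0.40 + 0.60)
  = 120.7900 / 2.6400 = 45.754

45.754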